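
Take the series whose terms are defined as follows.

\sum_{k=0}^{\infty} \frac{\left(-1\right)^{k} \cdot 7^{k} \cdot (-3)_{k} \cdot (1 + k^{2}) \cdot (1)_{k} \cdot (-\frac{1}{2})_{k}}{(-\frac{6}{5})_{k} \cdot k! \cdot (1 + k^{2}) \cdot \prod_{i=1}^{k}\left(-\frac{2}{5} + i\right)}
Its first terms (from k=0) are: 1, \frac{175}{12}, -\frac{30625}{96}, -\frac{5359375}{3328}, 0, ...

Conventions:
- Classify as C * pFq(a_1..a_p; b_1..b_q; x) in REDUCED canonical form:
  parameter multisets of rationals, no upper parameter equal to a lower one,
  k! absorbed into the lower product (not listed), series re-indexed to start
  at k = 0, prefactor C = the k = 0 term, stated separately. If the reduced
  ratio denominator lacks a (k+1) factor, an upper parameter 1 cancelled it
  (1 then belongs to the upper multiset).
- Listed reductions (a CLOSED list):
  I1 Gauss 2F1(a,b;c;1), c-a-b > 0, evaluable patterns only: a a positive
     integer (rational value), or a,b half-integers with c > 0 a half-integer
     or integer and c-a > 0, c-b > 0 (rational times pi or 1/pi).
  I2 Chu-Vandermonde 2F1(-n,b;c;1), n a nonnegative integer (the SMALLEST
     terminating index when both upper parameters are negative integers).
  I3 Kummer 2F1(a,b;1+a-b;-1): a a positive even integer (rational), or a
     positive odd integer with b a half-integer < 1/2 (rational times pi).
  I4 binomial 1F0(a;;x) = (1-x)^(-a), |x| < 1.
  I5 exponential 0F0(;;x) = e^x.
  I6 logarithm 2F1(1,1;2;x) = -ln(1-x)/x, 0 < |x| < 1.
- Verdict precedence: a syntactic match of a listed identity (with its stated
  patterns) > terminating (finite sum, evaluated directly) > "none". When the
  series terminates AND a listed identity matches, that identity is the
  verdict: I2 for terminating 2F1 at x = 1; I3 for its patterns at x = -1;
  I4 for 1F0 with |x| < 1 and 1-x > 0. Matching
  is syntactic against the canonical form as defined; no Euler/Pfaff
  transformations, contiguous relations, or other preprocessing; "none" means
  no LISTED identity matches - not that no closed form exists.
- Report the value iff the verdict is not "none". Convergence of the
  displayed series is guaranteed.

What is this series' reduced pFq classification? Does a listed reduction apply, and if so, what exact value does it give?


The tell: x = -7 and the lower running product (prefactor 1) is a rising factorial.
Term ratio: r(k) = -7 * (k-3) (k-\frac{1}{2}) (k+1) / [(k-\frac{6}{5}) (k+\frac{3}{5}) (k+1)] - rational in k, leading ratio -7; with t_0 = 1, classification follows.

At argument -7: a 3F2 with upper {-3, -\frac{1}{2}, 1}, lower {-\frac{6}{5}, \frac{3}{5}}, scaled by C = 1. Verdict: terminating. With -3 upstairs the series is a 4-term polynomial sum; evaluated term by term. Value: -\frac{19107541}{9984}.


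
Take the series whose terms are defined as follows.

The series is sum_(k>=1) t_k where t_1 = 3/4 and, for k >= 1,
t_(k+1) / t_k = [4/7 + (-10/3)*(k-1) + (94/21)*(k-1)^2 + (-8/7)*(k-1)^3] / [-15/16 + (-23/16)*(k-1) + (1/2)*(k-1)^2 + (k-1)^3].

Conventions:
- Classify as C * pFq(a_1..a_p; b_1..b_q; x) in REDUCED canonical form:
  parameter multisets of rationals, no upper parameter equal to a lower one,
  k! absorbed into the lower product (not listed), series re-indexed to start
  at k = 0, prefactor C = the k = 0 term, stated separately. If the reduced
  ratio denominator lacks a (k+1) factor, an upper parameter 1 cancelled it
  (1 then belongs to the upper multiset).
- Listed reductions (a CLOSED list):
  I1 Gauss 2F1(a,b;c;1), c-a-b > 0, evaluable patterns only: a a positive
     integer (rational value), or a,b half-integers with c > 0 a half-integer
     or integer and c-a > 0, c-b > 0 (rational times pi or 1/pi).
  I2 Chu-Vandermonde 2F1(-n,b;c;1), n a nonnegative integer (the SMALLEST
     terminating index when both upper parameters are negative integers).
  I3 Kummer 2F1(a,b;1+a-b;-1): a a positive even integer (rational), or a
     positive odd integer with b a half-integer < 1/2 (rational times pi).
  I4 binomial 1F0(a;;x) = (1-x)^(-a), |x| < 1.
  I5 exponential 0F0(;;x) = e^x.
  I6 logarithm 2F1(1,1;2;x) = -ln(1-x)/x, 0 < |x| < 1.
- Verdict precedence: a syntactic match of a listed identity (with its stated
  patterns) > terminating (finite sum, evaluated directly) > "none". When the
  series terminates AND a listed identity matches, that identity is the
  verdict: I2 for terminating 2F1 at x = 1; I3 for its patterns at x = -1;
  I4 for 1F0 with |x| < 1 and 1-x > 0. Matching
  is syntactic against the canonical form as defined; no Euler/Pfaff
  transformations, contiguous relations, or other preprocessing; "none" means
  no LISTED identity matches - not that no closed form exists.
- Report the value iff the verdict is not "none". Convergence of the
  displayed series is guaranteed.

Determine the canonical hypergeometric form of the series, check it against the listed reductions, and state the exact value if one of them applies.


Structural cue: from the first term 3/4: factor the ratio over Q (C = 3/4, x = -8/7): negated roots = parameters.
Term ratio: r(k) = (-8/7) * (k-3) (k-2/3) (k-1/4) / [(k-5/4) (k+3/4) (k+1)] - poly over poly, x = (-8/7) from leading terms; C = 3/4 at k = 0.

Prefactor 3/4, argument -8/7: 3F2 with upper {-3, -2/3, -1/4} over lower {-5/4, 3/4}. Verdict: terminating - upper parameter -3 makes this a finite sum (last index 3), evaluated exactly. Sum: 1467073/2037420.


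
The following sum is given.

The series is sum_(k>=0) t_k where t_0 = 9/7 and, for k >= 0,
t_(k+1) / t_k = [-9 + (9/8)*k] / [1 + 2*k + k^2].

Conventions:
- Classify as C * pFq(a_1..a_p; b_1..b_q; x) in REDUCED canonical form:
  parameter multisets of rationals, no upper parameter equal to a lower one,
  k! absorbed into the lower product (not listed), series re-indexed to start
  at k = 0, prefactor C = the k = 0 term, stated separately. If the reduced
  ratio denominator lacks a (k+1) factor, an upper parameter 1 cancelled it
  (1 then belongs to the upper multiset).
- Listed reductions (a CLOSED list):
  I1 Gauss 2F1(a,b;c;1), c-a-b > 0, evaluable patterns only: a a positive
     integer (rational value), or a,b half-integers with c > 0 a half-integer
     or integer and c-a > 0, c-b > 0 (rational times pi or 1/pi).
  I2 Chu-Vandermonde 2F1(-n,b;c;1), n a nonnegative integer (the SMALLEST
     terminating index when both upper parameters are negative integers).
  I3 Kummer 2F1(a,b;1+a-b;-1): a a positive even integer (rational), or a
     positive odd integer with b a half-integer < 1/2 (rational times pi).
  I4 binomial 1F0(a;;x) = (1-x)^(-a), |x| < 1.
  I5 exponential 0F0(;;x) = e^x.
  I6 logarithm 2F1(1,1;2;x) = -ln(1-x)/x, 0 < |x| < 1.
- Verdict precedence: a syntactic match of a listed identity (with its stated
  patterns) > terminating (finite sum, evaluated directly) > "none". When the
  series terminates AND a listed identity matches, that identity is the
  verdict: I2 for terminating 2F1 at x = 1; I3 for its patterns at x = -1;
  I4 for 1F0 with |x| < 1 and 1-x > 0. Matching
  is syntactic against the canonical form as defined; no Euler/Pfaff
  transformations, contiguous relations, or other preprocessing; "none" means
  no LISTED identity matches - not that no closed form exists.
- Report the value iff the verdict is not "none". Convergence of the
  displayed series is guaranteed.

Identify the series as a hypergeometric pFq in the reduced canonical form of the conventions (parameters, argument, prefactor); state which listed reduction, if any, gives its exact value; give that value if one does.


First insight: with t_0 = 9/7, factor the ratio over Q (C = 9/7, x = 9/8): negated roots = parameters.
Ratio: r(k) = (9/8) * (k-8) / [(k+1) (k+1)] - poly over poly, x = (9/8) from leading terms; C = 9/7 at k = 0.

Classification (C = 9/7): 1F1 with upper {-8}, lower {1}, argument x = 9/8. Verdict: terminating - upper -8 stops the sum at k = 8; the 9 terms are added exactly. Value: 227260886337/526133493760.


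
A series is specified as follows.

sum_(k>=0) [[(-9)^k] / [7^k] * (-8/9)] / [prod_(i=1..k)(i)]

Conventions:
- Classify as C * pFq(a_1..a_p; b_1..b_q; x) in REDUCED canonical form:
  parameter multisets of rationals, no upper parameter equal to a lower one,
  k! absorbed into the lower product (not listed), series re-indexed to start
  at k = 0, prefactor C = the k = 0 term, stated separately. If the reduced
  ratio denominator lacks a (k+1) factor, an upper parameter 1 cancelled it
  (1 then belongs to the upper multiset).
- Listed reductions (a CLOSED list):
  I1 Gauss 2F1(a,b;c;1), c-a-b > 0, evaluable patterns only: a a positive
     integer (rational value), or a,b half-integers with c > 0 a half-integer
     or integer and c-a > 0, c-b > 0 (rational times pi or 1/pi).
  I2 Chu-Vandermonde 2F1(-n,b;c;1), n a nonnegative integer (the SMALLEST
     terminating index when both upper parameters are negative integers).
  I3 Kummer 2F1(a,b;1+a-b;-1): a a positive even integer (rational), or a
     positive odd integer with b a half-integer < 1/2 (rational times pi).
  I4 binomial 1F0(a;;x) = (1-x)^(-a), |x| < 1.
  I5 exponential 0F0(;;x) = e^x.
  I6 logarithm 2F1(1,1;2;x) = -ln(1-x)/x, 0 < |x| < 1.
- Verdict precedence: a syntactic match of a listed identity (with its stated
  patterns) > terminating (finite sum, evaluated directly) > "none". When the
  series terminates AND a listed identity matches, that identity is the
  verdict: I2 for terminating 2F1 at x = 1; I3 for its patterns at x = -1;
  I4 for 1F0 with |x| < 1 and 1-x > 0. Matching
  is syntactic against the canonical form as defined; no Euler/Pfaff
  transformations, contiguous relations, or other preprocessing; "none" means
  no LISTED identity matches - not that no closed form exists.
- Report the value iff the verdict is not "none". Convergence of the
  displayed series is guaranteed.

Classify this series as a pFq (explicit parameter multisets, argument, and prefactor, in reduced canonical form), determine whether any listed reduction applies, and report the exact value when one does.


Reduced: x = -9/7, 0F0, upper = {-}, lower = {-}, C = -8/9. Verdict: exponential (I5) applies (the 0F0 exponential series at x = -9/7). Exact value: (-8/9) * e^(-9/7).

Structural cue: t_0 = -8/9 here, and the product of the first k integers (prefactor -8/9) is k!.
Adjacent-term ratio: r(k) = (-9/7) * 1 / [(k+1)] - rational; roots negated = parameters, x = (-9/7), C = -8/9.


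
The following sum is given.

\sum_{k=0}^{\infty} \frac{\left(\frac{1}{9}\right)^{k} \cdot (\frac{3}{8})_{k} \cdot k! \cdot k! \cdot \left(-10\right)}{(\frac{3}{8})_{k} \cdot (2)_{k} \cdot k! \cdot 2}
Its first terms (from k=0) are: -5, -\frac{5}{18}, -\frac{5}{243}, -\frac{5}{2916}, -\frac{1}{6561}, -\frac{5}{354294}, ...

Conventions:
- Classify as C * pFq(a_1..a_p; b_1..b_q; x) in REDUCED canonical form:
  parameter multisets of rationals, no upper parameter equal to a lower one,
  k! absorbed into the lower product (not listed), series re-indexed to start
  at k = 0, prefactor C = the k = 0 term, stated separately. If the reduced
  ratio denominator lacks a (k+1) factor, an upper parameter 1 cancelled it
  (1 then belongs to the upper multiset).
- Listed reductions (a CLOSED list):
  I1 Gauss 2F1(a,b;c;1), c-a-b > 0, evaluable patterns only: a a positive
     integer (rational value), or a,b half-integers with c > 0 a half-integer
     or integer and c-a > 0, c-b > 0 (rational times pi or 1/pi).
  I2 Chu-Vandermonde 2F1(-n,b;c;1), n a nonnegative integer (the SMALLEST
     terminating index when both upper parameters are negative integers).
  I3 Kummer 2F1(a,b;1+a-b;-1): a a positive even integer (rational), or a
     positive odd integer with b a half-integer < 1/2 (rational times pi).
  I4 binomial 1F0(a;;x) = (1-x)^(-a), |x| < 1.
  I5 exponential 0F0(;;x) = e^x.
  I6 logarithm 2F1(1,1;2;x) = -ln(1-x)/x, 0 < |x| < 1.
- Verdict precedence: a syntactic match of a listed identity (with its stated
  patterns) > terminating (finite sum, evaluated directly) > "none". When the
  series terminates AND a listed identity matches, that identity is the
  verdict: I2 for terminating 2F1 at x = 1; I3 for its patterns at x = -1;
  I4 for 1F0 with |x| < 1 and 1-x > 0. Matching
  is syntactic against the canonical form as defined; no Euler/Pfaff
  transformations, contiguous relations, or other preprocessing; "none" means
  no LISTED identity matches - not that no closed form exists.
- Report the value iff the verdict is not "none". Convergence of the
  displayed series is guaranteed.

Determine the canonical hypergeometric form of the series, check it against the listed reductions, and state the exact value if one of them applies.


At argument \frac{1}{9}: a 2F1 with upper {1, 1}, lower {2}, scaled by C = -5. Verdict: the I6 logarithm reduction applies (the logarithm: parameters (1,1;2), x = \frac{1}{9}). Exact value: 45 \cdot \ln\left(\frac{8}{9}\right).

First insight: with t_0 = -5, the factorial ratio (prefactor -5) (k+a-1)!/(a-1)! is a rising factorial (a)_k.
Term ratio: r(k) = \frac{1}{9} * (k+1) (k+1) / [(k+2) (k+1)] - rational in k, leading ratio \frac{1}{9}; with t_0 = -5, classification follows.


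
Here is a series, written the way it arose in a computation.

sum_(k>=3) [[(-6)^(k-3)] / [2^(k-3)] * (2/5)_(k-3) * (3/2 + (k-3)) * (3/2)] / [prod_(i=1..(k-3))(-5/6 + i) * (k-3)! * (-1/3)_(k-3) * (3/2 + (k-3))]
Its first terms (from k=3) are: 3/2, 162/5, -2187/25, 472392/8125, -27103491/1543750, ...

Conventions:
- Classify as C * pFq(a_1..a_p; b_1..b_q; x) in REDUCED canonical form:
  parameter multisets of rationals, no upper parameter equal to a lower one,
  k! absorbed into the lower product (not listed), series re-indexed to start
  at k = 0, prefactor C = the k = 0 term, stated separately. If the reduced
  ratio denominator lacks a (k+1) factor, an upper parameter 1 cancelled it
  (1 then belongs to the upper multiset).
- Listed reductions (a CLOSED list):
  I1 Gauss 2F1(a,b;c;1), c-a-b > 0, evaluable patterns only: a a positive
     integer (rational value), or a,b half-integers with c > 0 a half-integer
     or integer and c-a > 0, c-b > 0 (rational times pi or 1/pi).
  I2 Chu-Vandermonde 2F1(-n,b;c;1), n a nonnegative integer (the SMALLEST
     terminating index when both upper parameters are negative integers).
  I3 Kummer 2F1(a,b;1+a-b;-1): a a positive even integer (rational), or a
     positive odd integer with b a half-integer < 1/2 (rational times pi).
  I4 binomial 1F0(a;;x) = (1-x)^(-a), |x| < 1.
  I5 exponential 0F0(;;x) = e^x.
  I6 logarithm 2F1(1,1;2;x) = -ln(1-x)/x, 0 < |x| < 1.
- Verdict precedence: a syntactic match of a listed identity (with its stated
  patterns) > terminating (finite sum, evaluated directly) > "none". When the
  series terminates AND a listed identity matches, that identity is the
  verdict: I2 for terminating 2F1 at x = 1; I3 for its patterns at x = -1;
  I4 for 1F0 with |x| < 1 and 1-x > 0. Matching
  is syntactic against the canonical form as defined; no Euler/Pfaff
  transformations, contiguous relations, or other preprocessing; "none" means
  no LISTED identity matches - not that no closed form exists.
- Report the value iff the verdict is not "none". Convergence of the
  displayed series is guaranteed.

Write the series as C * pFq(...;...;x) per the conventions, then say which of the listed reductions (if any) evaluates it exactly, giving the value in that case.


Reduced: x = -3, 1F2, upper = {2/5}, lower = {-1/3, 1/6}, C = 3/2. Verdict: none. A 1F2 with upper {2/5} fits none of I1-I6 at x = -3; the sum runs forever.

Key observation: x = (-3) and striking the common factor k + 3/2 reduces the term (C = 3/2).
Consecutive-term ratio: r(k) = (-3) * (k+2/5) / [(k-1/3) (k+1/6) (k+1)] ; factor over Q: parameters, x = (-3), and C = 3/2.


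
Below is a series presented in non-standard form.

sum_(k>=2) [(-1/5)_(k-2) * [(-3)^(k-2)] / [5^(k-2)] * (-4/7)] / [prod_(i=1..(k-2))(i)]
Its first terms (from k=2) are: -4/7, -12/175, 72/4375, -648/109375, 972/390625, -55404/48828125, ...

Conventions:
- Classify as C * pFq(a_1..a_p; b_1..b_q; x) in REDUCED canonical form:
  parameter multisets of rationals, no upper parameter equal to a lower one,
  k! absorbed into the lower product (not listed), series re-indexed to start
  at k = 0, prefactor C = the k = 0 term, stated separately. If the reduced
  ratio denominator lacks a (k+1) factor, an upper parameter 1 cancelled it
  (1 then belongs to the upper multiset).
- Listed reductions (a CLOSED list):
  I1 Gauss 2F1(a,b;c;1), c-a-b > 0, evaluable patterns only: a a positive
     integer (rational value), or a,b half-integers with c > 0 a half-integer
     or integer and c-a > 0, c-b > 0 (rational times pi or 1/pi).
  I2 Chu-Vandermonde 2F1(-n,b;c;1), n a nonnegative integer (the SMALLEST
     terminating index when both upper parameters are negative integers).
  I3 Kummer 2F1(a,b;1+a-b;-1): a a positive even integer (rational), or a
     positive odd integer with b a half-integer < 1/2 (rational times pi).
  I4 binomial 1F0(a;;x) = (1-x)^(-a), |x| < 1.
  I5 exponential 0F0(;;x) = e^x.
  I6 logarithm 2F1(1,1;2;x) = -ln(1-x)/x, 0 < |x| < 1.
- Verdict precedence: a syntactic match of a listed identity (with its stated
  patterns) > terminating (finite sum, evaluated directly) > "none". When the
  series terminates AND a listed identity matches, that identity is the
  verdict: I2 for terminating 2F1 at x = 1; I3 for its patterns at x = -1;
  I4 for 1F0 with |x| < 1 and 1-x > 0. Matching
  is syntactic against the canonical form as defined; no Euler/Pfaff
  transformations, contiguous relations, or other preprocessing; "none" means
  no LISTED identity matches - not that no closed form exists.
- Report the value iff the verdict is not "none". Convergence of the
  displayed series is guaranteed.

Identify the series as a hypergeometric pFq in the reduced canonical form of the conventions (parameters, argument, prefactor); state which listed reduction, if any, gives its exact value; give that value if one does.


The series (x = -3/5) is 1F0: upper {-1/5}, lower {-}, prefactor -4/7. Verdict: this is binomial (I4) (the 1F0 binomial series: exponent 1/5, x = -3/5). Value: (-4/7) * (8/5)^(1/5).

Structural cue: with t_0 = -4/7, the two geometric factors (C = -4/7) combine into one argument.
Term ratio: r(k) = (-3/5) * (k-1/5) / [(k+1)] - rational; roots negated = parameters, x = (-3/5), C = -4/7.


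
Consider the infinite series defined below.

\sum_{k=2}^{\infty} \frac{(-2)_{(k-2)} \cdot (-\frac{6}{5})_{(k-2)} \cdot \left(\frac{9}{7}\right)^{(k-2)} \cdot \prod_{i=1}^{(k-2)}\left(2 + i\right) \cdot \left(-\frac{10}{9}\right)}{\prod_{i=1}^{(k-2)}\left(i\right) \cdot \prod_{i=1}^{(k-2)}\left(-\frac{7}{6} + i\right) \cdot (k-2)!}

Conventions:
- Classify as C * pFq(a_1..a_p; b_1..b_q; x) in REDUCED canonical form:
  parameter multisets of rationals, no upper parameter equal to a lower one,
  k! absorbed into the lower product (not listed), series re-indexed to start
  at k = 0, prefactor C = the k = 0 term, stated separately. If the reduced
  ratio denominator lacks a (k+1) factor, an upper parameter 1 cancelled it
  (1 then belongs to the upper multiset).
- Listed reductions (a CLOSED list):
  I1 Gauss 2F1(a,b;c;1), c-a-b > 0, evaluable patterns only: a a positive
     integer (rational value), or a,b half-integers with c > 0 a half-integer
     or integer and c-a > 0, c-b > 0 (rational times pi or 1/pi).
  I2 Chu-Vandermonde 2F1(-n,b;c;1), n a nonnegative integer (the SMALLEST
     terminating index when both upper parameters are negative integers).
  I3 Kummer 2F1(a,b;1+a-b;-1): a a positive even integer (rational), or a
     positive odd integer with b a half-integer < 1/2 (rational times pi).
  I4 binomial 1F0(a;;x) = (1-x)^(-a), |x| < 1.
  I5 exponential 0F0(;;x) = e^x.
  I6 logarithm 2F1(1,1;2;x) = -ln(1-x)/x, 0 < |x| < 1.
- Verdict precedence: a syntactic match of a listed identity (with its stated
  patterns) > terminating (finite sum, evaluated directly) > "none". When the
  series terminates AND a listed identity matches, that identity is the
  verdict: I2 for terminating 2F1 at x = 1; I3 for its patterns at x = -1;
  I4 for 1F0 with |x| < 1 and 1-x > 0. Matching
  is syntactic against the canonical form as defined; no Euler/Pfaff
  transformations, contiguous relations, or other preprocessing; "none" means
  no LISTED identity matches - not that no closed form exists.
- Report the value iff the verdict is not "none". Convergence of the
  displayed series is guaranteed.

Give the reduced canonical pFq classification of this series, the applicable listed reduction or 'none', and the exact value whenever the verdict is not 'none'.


Classification (C = -\frac{10}{9}): 3F2 with upper {-2, -\frac{6}{5}, 3}, lower {-\frac{1}{6}, 1}, argument x = \frac{9}{7}. Verdict: terminating - upper parameter -2 makes this a finite sum (last index 2), evaluated exactly. Its exact value is \frac{878102}{11025}.

Key observation: t_0 being -\frac{10}{9}, the lower running product (prefactor -10/9) is a rising factorial.
Step ratio: r(k) = \frac{9}{7} * (k-2) (k-\frac{6}{5}) (k+3) / [(k-\frac{1}{6}) (k+1) (k+1)] - rational; roots negated = parameters, x = \frac{9}{7}, C = -\frac{10}{9}.


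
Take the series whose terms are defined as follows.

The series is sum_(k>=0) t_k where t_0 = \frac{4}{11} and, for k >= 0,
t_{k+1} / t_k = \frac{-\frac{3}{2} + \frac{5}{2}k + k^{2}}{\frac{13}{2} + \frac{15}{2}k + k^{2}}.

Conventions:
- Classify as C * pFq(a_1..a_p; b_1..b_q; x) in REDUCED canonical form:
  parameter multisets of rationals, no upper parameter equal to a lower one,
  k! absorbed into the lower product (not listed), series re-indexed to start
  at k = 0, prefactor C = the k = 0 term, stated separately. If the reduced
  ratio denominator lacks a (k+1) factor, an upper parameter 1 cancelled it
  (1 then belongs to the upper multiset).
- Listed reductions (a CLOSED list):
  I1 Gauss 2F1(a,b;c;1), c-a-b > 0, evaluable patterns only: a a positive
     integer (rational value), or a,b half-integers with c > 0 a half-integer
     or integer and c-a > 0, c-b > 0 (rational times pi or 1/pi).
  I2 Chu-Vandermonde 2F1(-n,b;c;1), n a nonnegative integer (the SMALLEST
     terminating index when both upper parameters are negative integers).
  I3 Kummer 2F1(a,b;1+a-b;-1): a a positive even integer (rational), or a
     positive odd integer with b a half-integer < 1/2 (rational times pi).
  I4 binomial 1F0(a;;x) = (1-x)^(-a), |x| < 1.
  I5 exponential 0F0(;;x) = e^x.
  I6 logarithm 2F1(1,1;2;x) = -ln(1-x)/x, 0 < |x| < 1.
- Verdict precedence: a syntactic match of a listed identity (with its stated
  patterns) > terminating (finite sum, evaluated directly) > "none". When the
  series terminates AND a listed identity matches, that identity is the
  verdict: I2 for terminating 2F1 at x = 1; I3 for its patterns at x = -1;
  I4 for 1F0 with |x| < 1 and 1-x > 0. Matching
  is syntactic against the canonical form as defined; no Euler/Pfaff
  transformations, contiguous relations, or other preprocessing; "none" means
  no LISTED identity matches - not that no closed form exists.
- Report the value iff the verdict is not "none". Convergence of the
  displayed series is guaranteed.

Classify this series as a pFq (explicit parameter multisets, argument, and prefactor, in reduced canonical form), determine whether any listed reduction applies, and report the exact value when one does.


The tell: t_0 = \frac{4}{11} here, and factor the ratio over Q (C = 4/11): negated roots = parameters.
Term ratio: r(k) = 1 * (k-\frac{1}{2}) (k+3) / [(k+\frac{13}{2}) (k+1)] ; factor over Q: parameters, x = 1, and C = \frac{4}{11}.

This is \frac{4}{11} * 2F1(-\frac{1}{2}, 3; \frac{13}{2}; 1) in reduced canonical form. Verdict: Gauss (I1, integer-parameter pattern) fires (x = 1: the Gamma ratio telescopes since c-a-b = 4 > 0 and a = 3 in Z>0). Hence: \frac{21}{80}.


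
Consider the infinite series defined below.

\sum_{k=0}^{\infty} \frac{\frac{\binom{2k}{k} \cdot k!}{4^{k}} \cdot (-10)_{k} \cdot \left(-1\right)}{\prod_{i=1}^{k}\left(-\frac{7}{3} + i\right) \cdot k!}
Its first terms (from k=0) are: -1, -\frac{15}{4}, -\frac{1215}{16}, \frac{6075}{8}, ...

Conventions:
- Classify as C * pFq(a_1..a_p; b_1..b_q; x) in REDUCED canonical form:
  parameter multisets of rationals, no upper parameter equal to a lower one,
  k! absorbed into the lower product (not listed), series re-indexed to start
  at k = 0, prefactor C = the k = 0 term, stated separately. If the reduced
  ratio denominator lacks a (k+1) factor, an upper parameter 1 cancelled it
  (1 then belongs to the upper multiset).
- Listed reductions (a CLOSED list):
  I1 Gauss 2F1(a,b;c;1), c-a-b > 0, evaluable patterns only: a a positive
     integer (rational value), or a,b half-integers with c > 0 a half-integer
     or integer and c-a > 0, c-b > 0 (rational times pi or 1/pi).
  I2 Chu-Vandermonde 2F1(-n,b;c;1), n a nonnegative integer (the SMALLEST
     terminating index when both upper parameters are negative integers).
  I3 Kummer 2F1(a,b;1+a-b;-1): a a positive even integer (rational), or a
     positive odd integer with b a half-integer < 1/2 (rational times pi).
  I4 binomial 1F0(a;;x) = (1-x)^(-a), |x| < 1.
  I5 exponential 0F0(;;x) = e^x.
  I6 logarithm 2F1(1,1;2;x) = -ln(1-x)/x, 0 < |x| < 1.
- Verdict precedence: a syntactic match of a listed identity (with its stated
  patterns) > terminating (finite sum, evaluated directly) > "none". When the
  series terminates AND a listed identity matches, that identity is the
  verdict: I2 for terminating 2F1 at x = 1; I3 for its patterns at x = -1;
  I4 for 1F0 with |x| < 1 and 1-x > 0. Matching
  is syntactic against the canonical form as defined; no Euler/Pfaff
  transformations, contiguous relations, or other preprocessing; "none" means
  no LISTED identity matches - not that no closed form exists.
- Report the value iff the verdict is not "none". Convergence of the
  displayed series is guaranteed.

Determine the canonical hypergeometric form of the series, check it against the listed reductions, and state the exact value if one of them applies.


The series (x = 1) is 2F1: upper {-10, \frac{1}{2}}, lower {-\frac{4}{3}}, prefactor -1. Verdict at x = 1: Chu-Vandermonde (I2) matches (terminating 2F1 at x = 1 with n = 10, b = 1/2, c = -\frac{4}{3}). Sum: -\frac{60911435}{204996608}.

Key observation: t_0 being -1, the lower running product (C = -1) is a rising factorial.
Step ratio: r(k) = 1 * (k-10) (k+\frac{1}{2}) / [(k-\frac{4}{3}) (k+1)] ; factor over Q: parameters, x = 1, and C = -1.


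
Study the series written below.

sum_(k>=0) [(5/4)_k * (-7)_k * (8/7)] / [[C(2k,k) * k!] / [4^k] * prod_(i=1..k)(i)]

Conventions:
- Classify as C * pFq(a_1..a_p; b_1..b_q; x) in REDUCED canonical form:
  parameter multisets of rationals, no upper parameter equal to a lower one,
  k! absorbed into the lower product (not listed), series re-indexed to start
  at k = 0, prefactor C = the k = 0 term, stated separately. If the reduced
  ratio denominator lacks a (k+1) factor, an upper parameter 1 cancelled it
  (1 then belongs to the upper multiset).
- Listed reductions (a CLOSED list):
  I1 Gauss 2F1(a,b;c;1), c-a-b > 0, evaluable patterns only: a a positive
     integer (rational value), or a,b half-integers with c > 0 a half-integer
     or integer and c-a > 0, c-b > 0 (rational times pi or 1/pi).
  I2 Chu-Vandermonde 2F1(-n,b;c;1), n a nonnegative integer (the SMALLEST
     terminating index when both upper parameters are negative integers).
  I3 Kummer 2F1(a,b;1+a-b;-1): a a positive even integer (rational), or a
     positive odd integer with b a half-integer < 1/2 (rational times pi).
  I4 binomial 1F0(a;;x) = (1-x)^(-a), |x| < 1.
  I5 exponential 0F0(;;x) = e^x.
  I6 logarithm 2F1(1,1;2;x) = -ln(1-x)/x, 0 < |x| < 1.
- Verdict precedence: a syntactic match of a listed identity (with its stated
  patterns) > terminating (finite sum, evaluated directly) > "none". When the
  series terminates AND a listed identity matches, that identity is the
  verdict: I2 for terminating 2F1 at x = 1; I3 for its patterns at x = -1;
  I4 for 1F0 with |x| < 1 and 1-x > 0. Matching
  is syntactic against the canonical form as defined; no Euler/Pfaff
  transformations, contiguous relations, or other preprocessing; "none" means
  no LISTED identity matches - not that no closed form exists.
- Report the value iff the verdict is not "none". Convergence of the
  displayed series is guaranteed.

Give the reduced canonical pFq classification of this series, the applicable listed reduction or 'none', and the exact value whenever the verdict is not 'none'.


Prefactor 8/7, argument 1: 2F1 with upper {-7, 5/4} over lower {1/2}. Verdict: the Chu-Vandermonde identity I2 matches (terminating 2F1 at x = 1 with n = 7, b = 5/4, c = 1/2). Sum: -51/1232.

Key observation: t_0 = 8/7 here, and the lower central binomial (prefactor 8/7) hides (1/2)_k.
Ratio: r(k) = 1 * (k-7) (k+5/4) / [(k+1/2) (k+1)] ; factor over Q: parameters, x = 1, and C = 8/7.


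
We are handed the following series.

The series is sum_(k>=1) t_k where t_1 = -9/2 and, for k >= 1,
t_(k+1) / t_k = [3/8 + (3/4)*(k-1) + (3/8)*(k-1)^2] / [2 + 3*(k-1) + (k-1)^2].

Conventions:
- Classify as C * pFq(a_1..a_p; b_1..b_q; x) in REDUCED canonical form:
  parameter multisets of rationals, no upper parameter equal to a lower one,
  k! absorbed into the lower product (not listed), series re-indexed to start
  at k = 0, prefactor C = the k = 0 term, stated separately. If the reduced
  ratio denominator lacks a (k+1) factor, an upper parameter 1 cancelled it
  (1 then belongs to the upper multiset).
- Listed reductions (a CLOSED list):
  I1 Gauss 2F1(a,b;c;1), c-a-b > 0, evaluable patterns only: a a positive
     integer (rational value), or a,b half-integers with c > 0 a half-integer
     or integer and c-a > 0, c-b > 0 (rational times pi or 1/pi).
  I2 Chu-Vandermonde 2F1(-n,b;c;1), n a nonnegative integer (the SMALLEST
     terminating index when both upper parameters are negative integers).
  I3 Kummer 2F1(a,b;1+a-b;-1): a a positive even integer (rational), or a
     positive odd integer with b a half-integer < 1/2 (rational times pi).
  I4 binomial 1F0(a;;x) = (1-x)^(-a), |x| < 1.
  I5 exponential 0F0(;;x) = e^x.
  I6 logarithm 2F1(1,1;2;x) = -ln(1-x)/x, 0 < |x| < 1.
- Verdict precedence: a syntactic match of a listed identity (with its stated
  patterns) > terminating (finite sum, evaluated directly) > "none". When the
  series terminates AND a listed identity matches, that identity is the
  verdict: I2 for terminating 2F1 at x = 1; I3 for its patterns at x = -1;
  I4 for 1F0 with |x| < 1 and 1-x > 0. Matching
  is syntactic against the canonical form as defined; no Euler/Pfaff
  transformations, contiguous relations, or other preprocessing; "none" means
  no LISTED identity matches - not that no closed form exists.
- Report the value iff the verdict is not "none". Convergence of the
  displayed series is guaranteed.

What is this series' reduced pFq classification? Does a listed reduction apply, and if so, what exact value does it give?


At argument 3/8: a 2F1 with upper {1, 1}, lower {2}, scaled by C = -9/2. Verdict: logarithm (I6) fires (the logarithm: parameters (1,1;2), x = 3/8). Sum: 12 * ln(5/8).

Structural cue: with t_0 = -9/2, roots of the ratio polynomials (prefactor -9/2) are the negated parameters.
Ratio: r(k) = (3/8) * (k+1) (k+1) / [(k+2) (k+1)] - rational in k, leading ratio (3/8); with t_0 = -9/2, classification follows.


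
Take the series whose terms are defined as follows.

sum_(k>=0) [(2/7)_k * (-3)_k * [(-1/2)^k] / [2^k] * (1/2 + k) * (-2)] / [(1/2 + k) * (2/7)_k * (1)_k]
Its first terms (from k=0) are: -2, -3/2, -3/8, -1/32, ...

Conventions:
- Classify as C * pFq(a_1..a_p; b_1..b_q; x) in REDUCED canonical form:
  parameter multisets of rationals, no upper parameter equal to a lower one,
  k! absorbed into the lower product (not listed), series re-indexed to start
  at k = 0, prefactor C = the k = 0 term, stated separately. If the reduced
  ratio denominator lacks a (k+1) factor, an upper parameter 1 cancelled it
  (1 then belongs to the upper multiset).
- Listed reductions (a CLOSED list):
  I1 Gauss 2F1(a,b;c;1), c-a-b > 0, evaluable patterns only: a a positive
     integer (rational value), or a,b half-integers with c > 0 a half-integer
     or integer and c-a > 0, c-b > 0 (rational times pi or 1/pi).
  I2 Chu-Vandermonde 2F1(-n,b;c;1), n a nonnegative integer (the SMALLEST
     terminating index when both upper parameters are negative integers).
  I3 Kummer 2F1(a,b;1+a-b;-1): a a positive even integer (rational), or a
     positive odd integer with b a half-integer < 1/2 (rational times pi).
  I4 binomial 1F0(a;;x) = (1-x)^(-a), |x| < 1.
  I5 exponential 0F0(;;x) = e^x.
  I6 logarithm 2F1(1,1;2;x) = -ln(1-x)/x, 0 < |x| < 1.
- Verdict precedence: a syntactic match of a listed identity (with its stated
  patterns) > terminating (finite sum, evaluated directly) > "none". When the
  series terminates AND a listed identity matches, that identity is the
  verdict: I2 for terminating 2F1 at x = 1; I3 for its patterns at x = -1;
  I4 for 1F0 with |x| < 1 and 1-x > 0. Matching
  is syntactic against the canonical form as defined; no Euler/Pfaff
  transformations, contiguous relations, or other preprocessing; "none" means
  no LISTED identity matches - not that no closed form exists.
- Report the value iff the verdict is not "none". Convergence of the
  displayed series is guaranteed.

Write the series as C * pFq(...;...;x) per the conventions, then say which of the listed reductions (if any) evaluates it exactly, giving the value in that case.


The tell: t_0 being -2, the factor k + 1/2 cancels (top and bottom), leaving C = -2, x = -1/4.
Ratio: r(k) = (-1/4) * (k-3) / [(k+1)] - poly over poly, x = (-1/4) from leading terms; C = -2 at k = 0.

Reduced: x = -1/4, 1F0, upper = {-3}, lower = {-}, C = -2. Verdict: the I4 binomial reduction applies (the 1F0 binomial series: exponent 3, x = -1/4). Sum: -125/32.


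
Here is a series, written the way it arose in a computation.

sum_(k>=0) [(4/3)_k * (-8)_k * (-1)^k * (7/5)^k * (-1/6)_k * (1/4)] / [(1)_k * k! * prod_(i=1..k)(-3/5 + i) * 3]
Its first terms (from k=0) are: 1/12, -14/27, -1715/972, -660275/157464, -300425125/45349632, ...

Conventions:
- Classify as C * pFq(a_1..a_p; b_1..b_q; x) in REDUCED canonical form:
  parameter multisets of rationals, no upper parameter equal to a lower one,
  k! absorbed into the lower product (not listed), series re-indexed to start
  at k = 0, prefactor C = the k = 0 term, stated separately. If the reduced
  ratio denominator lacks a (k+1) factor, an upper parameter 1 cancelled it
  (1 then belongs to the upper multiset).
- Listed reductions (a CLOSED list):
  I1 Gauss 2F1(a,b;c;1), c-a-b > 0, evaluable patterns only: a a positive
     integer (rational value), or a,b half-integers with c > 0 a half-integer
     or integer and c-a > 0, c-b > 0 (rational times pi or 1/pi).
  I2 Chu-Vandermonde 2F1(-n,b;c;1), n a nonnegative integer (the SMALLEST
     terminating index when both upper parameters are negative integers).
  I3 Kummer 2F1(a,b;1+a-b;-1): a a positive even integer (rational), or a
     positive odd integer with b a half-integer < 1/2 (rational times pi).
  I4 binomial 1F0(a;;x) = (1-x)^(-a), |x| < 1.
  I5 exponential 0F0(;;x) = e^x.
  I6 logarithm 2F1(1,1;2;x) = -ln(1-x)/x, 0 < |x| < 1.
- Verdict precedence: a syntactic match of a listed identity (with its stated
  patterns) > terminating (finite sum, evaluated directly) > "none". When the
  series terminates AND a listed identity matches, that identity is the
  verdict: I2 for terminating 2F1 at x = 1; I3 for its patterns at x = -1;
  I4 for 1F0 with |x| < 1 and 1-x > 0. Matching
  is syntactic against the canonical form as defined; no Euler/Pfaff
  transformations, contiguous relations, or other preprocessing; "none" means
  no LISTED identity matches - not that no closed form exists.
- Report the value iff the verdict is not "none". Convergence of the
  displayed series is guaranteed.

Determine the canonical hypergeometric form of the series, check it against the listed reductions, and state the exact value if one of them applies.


Canonical form: C = 1/12 times 3F2 with upper {-8, -1/6, 4/3}, lower {2/5, 1}, x = -7/5. Verdict: terminating - the sum ends at index 8 because -8 is a negative integer; exact evaluation follows. Its exact value is -24204444301216664119/913125570405728256.

Key step: x = (-7/5) and the lower running product (prefactor 1/12) is a rising factorial.
Step ratio: r(k) = (-7/5) * (k-8) (k-1/6) (k+4/3) / [(k+2/5) (k+1) (k+1)] - rational; roots negated = parameters, x = (-7/5), C = 1/12.


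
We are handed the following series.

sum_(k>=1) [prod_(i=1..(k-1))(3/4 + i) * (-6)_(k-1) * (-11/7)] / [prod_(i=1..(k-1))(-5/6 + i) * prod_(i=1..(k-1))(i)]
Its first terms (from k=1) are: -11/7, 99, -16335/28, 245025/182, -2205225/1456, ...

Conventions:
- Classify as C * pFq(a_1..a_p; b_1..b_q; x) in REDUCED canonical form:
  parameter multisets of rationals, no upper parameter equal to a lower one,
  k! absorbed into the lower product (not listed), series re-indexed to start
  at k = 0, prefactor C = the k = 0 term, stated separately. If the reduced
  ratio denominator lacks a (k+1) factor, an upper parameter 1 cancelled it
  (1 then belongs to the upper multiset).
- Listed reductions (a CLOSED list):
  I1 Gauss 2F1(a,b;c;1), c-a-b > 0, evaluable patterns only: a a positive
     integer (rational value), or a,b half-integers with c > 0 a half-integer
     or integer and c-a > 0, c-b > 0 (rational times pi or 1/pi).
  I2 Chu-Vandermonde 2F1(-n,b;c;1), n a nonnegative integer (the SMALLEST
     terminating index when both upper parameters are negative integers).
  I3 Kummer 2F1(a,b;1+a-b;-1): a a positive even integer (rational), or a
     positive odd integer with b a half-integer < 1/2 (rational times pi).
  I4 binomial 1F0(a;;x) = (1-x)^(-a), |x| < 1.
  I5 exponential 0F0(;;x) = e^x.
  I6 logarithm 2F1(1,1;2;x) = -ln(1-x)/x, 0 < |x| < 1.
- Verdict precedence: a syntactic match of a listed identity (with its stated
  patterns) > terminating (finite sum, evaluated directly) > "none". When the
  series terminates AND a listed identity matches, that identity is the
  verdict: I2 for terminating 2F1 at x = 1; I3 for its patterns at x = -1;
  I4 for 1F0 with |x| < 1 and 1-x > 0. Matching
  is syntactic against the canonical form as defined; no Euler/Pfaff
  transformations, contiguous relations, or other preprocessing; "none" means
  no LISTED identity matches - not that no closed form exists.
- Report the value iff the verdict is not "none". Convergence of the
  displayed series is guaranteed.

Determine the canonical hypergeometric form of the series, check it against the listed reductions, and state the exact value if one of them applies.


Key step: x = 1 and the running product (prefactor -11/7) telescopes to a rising factorial.
Ratio: r(k) = 1 * (k-6) (k+7/4) / [(k+1/6) (k+1)] - rational; roots negated = parameters, x = 1, C = -11/7.

The series (x = 1) is 2F1: upper {-6, 7/4}, lower {1/6}, prefactor -11/7. Verdict: Chu-Vandermonde (I2) fires (terminating 2F1 at x = 1 with n = 6, b = 7/4, c = 1/6). Hence: -222343/902720.


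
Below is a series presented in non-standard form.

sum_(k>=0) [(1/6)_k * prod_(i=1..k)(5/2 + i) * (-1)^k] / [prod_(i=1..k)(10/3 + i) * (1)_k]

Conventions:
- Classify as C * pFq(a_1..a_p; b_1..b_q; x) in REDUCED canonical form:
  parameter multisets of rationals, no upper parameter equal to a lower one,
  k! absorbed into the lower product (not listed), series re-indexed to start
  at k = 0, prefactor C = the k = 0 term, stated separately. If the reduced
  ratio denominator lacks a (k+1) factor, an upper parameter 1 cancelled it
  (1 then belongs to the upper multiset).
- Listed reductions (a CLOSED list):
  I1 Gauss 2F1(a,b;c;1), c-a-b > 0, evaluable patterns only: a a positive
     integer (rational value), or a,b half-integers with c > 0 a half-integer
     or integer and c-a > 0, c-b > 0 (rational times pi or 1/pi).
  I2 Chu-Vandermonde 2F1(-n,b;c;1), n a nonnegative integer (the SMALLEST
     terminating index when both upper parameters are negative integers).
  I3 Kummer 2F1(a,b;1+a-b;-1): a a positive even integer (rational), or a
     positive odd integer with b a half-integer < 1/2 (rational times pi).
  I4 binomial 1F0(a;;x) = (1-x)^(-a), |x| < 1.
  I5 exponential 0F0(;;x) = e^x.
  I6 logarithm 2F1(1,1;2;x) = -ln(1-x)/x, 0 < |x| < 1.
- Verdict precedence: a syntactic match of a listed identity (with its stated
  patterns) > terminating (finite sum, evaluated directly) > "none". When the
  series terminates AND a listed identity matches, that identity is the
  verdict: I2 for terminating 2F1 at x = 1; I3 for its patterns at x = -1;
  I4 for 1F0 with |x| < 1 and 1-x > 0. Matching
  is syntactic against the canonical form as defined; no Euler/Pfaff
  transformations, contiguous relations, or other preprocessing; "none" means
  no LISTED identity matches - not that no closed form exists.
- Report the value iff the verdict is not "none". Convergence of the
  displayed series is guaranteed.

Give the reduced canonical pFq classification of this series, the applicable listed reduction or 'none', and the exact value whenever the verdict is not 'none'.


At argument -1: a 2F1 with upper {1/6, 7/2}, lower {13/3}, scaled by C = 1. Verdict: none here - no I1-I6 shape fits x = -1 with lower {13/3}.

Key step: x = (-1) and (1)_k (prefactor 1) is k! itself.
Consecutive-term ratio: r(k) = (-1) * (k+1/6) (k+7/2) / [(k+13/3) (k+1)] - poly over poly, x = (-1) from leading terms; C = 1 at k = 0.
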